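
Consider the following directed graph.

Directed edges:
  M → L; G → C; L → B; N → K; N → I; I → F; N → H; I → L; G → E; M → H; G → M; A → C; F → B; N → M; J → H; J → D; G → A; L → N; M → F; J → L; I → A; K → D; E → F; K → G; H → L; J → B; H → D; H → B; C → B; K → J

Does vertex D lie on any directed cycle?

No

D lies on a cycle iff there is a path from D back to itself.
Exploring from D, it never reaches itself; equivalently, its strongly connected component is a singleton.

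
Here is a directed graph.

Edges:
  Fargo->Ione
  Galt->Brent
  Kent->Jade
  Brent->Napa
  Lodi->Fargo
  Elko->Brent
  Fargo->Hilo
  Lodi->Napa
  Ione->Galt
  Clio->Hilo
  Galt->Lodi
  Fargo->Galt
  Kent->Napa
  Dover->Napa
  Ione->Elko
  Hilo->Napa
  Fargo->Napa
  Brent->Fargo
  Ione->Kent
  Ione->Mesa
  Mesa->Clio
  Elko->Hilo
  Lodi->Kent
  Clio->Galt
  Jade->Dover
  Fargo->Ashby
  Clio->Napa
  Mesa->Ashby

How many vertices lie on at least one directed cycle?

8

A vertex is on a directed cycle iff it belongs to a strongly connected component of size ≥ 2 (or has a self-loop).
The vertices on cycles are {Clio, Elko, Galt, Ione, Lodi, Mesa, Brent, Fargo} — 8 in total.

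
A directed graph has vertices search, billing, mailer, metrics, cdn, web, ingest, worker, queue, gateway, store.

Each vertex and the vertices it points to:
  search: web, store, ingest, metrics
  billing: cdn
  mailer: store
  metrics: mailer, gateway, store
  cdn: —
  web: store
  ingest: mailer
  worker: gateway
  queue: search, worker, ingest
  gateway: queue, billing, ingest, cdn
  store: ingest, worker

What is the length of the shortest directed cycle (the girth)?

For each vertex v, BFS finds the shortest path from v back to v.
The shortest such closed walk is gateway → queue → worker → gateway, length 3.

3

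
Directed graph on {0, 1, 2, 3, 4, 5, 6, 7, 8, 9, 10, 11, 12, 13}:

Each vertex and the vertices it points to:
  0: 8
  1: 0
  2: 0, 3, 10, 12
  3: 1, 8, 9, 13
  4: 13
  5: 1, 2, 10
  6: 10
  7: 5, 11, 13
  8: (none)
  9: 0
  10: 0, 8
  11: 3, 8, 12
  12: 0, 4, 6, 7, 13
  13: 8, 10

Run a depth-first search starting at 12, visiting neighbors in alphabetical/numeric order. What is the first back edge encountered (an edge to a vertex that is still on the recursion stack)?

DFS from 12 (visiting neighbors in alphabetical/numeric order); mark gray on enter, black on exit:
12 gray
  0 gray
    8 gray
    8 black
  0 black
  4 gray
    13 gray
      13→8: 8 black — skip
      10 gray
        10→0: 0 black — skip
        10→8: 8 black — skip
      10 black
    13 black
  4 black
  6 gray
    6→10: 10 black — skip
  6 black
  7 gray
    5 gray
      1 gray
        1→0: 0 black — skip
      1 black
      2 gray
        2→0: 0 black — skip
        3 gray
          3→1: 1 black — skip
          3→8: 8 black — skip
          9 gray
            9→0: 0 black — skip
          9 black
          3→13: 13 black — skip
        3 black
        2→10: 10 black — skip
        2→12: 12 is gray → back edge
First back edge: 2 → 12.

2→12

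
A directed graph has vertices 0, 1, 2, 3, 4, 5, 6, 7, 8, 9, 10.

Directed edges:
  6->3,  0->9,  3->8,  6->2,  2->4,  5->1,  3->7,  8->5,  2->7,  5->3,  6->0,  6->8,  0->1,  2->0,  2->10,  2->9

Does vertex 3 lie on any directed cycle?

3 is on a cycle iff 3 can reach itself via ≥1 edge.
3 → 8 → 5 → 3 — yes.

Yes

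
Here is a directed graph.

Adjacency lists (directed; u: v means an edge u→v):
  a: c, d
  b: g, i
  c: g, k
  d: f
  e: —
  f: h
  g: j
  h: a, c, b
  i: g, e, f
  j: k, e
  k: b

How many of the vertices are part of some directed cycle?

10

A vertex is on a directed cycle iff it belongs to a strongly connected component of size ≥ 2 (or has a self-loop).
The vertices on cycles are {a, b, c, d, f, g, h, i, j, k} — 10 in total.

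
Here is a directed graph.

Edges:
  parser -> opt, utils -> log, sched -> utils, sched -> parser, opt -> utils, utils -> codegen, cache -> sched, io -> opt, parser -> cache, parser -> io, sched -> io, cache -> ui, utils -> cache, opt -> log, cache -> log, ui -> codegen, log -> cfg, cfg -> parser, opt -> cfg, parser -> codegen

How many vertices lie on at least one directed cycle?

A vertex is on a directed cycle iff it belongs to a strongly connected component of size ≥ 2 (or has a self-loop).
The vertices on cycles are {io, cfg, log, opt, cache, sched, utils, parser} — 8 in total.

8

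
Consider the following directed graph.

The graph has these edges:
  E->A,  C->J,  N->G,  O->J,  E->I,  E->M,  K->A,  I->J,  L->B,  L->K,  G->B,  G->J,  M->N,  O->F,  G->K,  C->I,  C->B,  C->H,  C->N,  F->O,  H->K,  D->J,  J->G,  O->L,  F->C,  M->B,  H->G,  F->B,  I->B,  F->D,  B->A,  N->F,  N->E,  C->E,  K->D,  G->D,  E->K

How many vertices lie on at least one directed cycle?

10

A vertex is on a directed cycle iff it belongs to a strongly connected component of size ≥ 2 (or has a self-loop).
The vertices on cycles are {C, D, E, F, G, J, K, M, N, O} — 10 in total.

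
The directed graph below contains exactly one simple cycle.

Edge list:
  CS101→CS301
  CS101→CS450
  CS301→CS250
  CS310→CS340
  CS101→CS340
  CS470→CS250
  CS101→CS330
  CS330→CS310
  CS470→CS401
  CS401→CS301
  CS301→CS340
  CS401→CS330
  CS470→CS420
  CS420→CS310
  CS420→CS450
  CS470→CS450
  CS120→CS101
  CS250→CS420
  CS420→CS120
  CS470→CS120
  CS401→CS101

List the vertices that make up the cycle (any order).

CS101, CS120, CS250, CS301, CS420

DFS with gray/black marking from CS250:
CS250 gray
  CS420 gray
    CS310 gray
      CS340 gray
      CS340 black
    CS310 black
    CS120 gray
      CS101 gray
        CS301 gray
          CS301→CS250: CS250 is gray → back edge
Back edge closes the cycle CS250 → CS420 → CS120 → CS101 → CS301 → CS250; its vertices are {CS101, CS120, CS250, CS301, CS420}.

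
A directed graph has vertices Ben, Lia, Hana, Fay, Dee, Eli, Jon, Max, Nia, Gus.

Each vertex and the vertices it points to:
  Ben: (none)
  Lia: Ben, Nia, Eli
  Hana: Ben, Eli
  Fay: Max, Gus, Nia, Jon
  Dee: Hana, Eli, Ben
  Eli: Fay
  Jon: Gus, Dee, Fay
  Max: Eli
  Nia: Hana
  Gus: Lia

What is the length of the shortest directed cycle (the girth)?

2

For each vertex v, BFS finds the shortest path from v back to v.
The shortest such closed walk is Jon → Fay → Jon, length 2.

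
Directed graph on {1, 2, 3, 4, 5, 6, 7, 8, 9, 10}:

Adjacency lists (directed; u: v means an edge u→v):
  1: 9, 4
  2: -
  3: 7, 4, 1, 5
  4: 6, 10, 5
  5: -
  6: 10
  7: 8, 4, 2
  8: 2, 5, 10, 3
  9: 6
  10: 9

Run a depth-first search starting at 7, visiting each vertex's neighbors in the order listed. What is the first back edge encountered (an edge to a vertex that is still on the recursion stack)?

DFS from 7 (visiting each vertex's neighbors in the order listed); mark gray on enter, black on exit:
7 gray
  8 gray
    2 gray
    2 black
    5 gray
    5 black
    10 gray
      9 gray
        6 gray
          6→10: 10 is gray → back edge
First back edge: 6 → 10.

6->10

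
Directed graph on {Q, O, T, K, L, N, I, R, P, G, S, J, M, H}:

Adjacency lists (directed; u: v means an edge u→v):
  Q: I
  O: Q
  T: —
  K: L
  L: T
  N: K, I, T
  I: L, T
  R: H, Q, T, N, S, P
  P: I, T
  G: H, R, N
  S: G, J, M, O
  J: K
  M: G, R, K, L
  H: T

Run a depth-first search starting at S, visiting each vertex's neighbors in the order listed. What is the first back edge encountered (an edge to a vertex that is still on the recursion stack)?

DFS from S (visiting each vertex's neighbors in the order listed); mark gray on enter, black on exit:
S gray
  G gray
    H gray
      T gray
      T black
    H black
    R gray
      R→H: H black — skip
      Q gray
        I gray
          L gray
            L→T: T black — skip
          L black
          I→T: T black — skip
        I black
      Q black
      R→T: T black — skip
      N gray
        K gray
          K→L: L black — skip
        K black
        N→I: I black — skip
        N→T: T black — skip
      N black
      R→S: S is gray → back edge
First back edge: R → S.

R→S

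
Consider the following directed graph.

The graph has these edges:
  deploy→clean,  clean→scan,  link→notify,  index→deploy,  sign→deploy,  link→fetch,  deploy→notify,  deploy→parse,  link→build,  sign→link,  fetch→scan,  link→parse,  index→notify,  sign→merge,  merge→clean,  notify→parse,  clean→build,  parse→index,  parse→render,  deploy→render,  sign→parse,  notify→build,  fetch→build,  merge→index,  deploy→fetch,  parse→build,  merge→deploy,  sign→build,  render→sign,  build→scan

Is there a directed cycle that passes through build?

No

build lies on a cycle iff there is a path from build back to itself.
Exploring from build, it never reaches itself; equivalently, its strongly connected component is a singleton.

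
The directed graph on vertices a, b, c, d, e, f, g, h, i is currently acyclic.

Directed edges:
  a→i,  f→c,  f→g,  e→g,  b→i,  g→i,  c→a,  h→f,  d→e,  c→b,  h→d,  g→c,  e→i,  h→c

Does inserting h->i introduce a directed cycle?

No

Adding h→i creates a cycle iff i can already reach h.
Explore from i: no path reaches h. The graph stays acyclic.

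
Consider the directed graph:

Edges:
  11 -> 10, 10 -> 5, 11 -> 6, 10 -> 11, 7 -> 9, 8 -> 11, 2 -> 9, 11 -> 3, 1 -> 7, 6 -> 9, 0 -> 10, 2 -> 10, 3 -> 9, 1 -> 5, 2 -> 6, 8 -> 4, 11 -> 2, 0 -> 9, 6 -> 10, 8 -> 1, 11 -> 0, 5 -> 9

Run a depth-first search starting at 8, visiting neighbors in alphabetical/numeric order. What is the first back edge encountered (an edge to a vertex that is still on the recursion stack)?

DFS from 8 (visiting neighbors in alphabetical/numeric order); mark gray on enter, black on exit:
8 gray
  1 gray
    5 gray
      9 gray
      9 black
    5 black
    7 gray
      7→9: 9 black — skip
    7 black
  1 black
  4 gray
  4 black
  11 gray
    0 gray
      0→9: 9 black — skip
      10 gray
        10→5: 5 black — skip
        10→11: 11 is gray → back edge
First back edge: 10 → 11.

10->11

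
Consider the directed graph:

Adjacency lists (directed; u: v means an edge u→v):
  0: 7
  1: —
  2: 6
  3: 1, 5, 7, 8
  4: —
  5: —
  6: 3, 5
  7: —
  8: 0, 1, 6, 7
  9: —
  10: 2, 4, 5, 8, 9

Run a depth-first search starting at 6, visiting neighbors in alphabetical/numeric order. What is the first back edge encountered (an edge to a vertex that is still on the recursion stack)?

8→6

DFS from 6 (visiting neighbors in alphabetical/numeric order); mark gray on enter, black on exit:
6 gray
  3 gray
    1 gray
    1 black
    5 gray
    5 black
    7 gray
    7 black
    8 gray
      0 gray
        0→7: 7 black — skip
      0 black
      8→1: 1 black — skip
      8→6: 6 is gray → back edge
First back edge: 8 → 6.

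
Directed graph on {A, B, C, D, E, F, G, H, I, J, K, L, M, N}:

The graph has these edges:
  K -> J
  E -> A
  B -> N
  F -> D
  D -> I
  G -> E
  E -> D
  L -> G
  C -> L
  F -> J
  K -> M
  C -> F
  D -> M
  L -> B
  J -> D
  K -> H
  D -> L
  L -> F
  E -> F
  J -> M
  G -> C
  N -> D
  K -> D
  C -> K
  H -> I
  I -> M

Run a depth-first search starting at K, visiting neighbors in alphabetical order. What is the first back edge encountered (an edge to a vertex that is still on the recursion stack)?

N->D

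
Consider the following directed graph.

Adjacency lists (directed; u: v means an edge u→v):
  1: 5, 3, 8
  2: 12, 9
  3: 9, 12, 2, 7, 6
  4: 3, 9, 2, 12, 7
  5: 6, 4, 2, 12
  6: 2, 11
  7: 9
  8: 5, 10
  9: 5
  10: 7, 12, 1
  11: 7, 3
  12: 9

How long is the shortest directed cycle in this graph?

For each vertex v, BFS finds the shortest path from v back to v.
The shortest such closed walk is 1 → 8 → 10 → 1, length 3.

3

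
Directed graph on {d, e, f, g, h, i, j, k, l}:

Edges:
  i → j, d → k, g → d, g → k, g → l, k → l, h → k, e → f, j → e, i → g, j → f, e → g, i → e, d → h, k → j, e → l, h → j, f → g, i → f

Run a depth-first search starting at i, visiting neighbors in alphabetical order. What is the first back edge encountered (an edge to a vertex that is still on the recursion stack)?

DFS from i (visiting neighbors in alphabetical order); mark gray on enter, black on exit:
i gray
  e gray
    f gray
      g gray
        d gray
          h gray
            j gray
              j→e: e is gray → back edge
First back edge: j → e.

j→e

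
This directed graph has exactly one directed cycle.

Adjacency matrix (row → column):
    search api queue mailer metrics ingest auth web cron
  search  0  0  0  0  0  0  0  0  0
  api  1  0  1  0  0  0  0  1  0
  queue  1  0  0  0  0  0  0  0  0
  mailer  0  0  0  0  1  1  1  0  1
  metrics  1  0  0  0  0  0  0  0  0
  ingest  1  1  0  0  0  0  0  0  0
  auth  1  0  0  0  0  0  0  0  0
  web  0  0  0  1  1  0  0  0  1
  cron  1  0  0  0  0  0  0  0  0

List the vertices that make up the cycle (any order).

api, web, ingest, mailer

DFS with gray/black marking from api:
api gray
  search gray
  search black
  queue gray
    queue→search: search black — skip
  queue black
  web gray
    mailer gray
      metrics gray
        metrics→search: search black — skip
      metrics black
      ingest gray
        ingest→search: search black — skip
        ingest→api: api is gray → back edge
Back edge closes the cycle api → web → mailer → ingest → api; its vertices are {api, web, ingest, mailer}.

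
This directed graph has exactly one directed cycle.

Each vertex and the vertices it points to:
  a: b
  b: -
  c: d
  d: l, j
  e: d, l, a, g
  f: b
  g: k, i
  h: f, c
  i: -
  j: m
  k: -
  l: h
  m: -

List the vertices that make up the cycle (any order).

DFS with gray/black marking from l:
l gray
  h gray
    f gray
      b gray
      b black
    f black
    c gray
      d gray
        d→l: l is gray → back edge
Back edge closes the cycle l → h → c → d → l; its vertices are {c, d, h, l}.

c, d, h, l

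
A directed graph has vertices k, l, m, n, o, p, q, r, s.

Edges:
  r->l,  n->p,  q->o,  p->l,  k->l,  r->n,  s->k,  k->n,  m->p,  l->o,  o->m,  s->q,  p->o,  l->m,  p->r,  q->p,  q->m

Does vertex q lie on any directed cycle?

q lies on a cycle iff there is a path from q back to itself.
Exploring from q, it never reaches itself; equivalently, its strongly connected component is a singleton.

No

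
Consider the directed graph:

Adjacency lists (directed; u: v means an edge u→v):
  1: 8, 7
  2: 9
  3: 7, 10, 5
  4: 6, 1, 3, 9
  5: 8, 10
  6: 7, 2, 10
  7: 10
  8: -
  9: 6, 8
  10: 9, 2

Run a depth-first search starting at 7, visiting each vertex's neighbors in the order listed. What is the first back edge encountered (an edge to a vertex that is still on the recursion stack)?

DFS from 7 (visiting each vertex's neighbors in the order listed); mark gray on enter, black on exit:
7 gray
  10 gray
    9 gray
      6 gray
        6→7: 7 is gray → back edge
First back edge: 6 → 7.

6→7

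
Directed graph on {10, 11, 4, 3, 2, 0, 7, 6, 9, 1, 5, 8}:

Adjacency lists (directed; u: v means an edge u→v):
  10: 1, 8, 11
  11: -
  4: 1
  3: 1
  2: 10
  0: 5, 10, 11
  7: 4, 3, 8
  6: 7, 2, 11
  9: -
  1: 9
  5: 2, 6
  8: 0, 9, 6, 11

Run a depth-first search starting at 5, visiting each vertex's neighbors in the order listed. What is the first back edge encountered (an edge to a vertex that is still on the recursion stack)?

DFS from 5 (visiting each vertex's neighbors in the order listed); mark gray on enter, black on exit:
5 gray
  2 gray
    10 gray
      1 gray
        9 gray
        9 black
      1 black
      8 gray
        0 gray
          0→5: 5 is gray → back edge
First back edge: 0 → 5.

0→5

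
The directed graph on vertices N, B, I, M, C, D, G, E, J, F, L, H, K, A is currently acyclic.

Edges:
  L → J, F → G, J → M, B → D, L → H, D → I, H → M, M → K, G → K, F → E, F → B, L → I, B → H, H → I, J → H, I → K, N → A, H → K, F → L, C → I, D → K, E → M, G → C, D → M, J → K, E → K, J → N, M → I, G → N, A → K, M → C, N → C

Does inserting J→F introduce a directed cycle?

Adding J→F creates a cycle iff F can already reach J.
Path from F: F → L → J.
So F → … → J → F is a cycle.

Yes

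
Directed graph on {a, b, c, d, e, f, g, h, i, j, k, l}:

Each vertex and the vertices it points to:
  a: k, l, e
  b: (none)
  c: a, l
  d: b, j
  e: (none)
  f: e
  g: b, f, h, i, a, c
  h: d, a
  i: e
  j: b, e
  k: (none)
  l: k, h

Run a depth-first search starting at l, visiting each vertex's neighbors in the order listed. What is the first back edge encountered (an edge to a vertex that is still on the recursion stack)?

a→l

DFS from l (visiting each vertex's neighbors in the order listed); mark gray on enter, black on exit:
l gray
  k gray
  k black
  h gray
    d gray
      b gray
      b black
      j gray
        j→b: b black — skip
        e gray
        e black
      j black
    d black
    a gray
      a→k: k black — skip
      a→l: l is gray → back edge
First back edge: a → l.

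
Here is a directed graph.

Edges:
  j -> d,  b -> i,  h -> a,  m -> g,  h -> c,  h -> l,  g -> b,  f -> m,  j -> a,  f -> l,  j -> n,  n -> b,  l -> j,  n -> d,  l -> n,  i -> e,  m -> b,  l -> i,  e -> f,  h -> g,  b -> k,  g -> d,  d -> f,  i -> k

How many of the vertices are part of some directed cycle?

A vertex is on a directed cycle iff it belongs to a strongly connected component of size ≥ 2 (or has a self-loop).
The vertices on cycles are {b, d, e, f, g, i, j, l, m, n} — 10 in total.

10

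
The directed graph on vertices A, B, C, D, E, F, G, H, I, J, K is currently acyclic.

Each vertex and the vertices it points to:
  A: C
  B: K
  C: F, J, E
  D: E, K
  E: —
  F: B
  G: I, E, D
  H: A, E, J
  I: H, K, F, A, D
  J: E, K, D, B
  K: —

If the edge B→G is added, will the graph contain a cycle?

Adding B→G creates a cycle iff G can already reach B.
Path from G: G → I → F → B.
So G → … → B → G is a cycle.

Yes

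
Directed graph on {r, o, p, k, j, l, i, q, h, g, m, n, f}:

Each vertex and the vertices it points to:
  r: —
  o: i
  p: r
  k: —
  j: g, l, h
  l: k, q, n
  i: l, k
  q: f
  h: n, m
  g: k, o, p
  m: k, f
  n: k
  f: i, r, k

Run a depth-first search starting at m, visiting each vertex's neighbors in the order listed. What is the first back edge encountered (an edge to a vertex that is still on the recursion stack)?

DFS from m (visiting each vertex's neighbors in the order listed); mark gray on enter, black on exit:
m gray
  k gray
  k black
  f gray
    i gray
      l gray
        l→k: k black — skip
        q gray
          q→f: f is gray → back edge
First back edge: q → f.

q→f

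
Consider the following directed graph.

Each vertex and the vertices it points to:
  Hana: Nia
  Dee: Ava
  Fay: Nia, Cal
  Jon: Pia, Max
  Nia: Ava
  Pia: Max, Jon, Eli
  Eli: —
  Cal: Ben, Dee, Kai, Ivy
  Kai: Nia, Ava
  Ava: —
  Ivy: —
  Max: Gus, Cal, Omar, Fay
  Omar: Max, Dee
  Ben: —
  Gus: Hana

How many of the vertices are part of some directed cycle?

4

A vertex is on a directed cycle iff it belongs to a strongly connected component of size ≥ 2 (or has a self-loop).
The vertices on cycles are {Jon, Max, Pia, Omar} — 4 in total.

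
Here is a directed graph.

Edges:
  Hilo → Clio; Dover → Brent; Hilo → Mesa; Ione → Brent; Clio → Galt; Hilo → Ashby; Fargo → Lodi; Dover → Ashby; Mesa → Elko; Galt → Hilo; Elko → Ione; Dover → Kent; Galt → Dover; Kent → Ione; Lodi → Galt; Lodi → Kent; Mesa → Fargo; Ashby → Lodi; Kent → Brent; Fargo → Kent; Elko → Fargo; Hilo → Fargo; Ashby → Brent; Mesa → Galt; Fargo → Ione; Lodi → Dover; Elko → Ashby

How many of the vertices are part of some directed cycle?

9

A vertex is on a directed cycle iff it belongs to a strongly connected component of size ≥ 2 (or has a self-loop).
The vertices on cycles are {Clio, Elko, Galt, Hilo, Lodi, Mesa, Ashby, Dover, Fargo} — 9 in total.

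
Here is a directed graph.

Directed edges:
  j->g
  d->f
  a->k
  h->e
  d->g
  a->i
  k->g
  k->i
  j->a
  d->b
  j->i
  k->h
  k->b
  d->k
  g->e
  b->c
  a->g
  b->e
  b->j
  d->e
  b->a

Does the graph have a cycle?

DFS with white/gray/black marking, starting from d:
d gray
  e gray
  e black
  b gray
    c gray
    c black
    a gray
      g gray
        g→e: e black — skip
      g black
      k gray
        k→b: b is gray → back edge
Back edge found, so a cycle exists: b → a → k → b.

Yes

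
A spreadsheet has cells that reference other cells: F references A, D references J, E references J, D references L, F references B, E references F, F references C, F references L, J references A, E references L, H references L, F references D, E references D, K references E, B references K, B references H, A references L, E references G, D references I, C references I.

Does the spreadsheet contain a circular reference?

Yes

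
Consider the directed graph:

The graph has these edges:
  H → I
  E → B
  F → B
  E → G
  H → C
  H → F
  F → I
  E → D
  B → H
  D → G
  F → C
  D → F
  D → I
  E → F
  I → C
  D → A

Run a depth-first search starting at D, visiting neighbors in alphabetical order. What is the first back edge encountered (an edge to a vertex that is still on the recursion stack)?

DFS from D (visiting neighbors in alphabetical order); mark gray on enter, black on exit:
D gray
  A gray
  A black
  F gray
    B gray
      H gray
        C gray
        C black
        H→F: F is gray → back edge
First back edge: H → F.

H->F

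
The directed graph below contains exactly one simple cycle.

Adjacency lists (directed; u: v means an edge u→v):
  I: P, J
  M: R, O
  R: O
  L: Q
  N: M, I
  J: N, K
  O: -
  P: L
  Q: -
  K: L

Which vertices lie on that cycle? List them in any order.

DFS with gray/black marking from N:
N gray
  M gray
    R gray
      O gray
      O black
    R black
    M→O: O black — skip
  M black
  I gray
    P gray
      L gray
        Q gray
        Q black
      L black
    P black
    J gray
      J→N: N is gray → back edge
Back edge closes the cycle N → I → J → N; its vertices are {I, J, N}.

I, J, N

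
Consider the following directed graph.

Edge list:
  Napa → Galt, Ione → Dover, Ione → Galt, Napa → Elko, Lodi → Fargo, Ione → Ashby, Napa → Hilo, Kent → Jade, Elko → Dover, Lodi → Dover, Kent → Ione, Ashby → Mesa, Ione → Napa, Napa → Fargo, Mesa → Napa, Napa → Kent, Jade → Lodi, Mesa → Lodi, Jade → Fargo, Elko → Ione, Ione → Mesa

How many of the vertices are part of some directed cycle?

6

A vertex is on a directed cycle iff it belongs to a strongly connected component of size ≥ 2 (or has a self-loop).
The vertices on cycles are {Elko, Ione, Kent, Mesa, Napa, Ashby} — 6 in total.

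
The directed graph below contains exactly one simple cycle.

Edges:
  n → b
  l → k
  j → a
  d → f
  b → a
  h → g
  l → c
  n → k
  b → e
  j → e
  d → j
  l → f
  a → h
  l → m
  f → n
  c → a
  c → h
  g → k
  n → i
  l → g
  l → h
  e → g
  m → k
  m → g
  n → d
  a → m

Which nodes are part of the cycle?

d, f, n

DFS with gray/black marking from f:
f gray
  n gray
    i gray
    i black
    d gray
      j gray
        a gray
          h gray
            g gray
              k gray
              k black
            g black
          h black
          m gray
            m→k: k black — skip
            m→g: g black — skip
          m black
        a black
        e gray
          e→g: g black — skip
        e black
      j black
      d→f: f is gray → back edge
Back edge closes the cycle f → n → d → f; its vertices are {d, f, n}.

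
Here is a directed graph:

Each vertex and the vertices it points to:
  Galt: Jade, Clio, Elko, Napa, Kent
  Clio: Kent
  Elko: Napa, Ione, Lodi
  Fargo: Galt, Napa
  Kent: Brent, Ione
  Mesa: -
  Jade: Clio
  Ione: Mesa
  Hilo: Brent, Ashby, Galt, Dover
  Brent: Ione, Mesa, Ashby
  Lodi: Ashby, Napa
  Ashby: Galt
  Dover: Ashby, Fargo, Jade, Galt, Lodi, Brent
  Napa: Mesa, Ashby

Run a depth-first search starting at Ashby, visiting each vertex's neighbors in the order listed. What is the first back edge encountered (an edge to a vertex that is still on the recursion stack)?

Brent→Ashby

DFS from Ashby (visiting each vertex's neighbors in the order listed); mark gray on enter, black on exit:
Ashby gray
  Galt gray
    Jade gray
      Clio gray
        Kent gray
          Brent gray
            Ione gray
              Mesa gray
              Mesa black
            Ione black
            Brent→Mesa: Mesa black — skip
            Brent→Ashby: Ashby is gray → back edge
First back edge: Brent → Ashby.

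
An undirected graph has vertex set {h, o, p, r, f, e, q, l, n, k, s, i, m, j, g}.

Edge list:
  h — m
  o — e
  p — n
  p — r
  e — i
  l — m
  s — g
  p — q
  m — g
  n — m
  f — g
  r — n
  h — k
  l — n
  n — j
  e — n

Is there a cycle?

Yes

DFS, tracking each vertex's parent; an edge to a visited non-parent vertex closes a cycle.
Start from o:
visit o (parent –)
  visit e (parent o)
    visit n (parent e)
      visit m (parent n)
        visit g (parent m)
          g–m: parent, skip
          visit f (parent g)
            f–g: parent, skip
          visit s (parent g)
            s–g: parent, skip
        m–n: parent, skip
        visit h (parent m)
          h–m: parent, skip
          visit k (parent h)
            k–h: parent, skip
        visit l (parent m)
          l–n: n visited and ≠ parent → cycle
Cycle: n – m – l – n.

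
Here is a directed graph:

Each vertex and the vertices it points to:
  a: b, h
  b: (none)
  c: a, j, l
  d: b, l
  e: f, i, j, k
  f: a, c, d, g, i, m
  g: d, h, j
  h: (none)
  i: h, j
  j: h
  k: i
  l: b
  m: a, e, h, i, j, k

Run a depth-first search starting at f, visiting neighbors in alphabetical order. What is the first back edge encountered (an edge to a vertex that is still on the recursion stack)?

e->f

DFS from f (visiting neighbors in alphabetical order); mark gray on enter, black on exit:
f gray
  a gray
    b gray
    b black
    h gray
    h black
  a black
  c gray
    c→a: a black — skip
    j gray
      j→h: h black — skip
    j black
    l gray
      l→b: b black — skip
    l black
  c black
  d gray
    d→b: b black — skip
    d→l: l black — skip
  d black
  g gray
    g→d: d black — skip
    g→h: h black — skip
    g→j: j black — skip
  g black
  i gray
    i→h: h black — skip
    i→j: j black — skip
  i black
  m gray
    m→a: a black — skip
    e gray
      e→f: f is gray → back edge
First back edge: e → f.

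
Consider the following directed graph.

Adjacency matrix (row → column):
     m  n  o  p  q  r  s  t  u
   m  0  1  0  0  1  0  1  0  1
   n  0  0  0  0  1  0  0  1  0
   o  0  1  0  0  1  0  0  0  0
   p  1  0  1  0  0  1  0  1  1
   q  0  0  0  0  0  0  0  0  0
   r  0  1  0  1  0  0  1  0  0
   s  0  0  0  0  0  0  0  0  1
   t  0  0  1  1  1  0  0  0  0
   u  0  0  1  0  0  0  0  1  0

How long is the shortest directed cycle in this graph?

For each vertex v, BFS finds the shortest path from v back to v.
The shortest such closed walk is p → t → p, length 2.

2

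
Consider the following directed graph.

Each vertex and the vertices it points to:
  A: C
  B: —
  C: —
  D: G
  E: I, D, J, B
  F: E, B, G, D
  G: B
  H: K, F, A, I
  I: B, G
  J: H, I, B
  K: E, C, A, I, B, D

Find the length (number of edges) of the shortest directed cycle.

For each vertex v, BFS finds the shortest path from v back to v.
The shortest such closed walk is H → K → E → J → H, length 4.

4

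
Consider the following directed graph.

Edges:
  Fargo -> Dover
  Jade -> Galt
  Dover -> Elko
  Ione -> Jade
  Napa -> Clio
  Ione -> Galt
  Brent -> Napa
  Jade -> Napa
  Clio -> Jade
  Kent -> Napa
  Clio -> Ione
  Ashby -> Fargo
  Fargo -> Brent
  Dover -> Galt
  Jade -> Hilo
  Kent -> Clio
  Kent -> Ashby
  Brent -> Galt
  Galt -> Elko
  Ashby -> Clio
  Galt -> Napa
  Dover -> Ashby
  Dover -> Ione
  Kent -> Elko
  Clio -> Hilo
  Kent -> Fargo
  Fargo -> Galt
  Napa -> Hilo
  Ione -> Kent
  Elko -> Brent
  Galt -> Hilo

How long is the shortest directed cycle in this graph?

For each vertex v, BFS finds the shortest path from v back to v.
The shortest such closed walk is Kent → Clio → Ione → Kent, length 3.

3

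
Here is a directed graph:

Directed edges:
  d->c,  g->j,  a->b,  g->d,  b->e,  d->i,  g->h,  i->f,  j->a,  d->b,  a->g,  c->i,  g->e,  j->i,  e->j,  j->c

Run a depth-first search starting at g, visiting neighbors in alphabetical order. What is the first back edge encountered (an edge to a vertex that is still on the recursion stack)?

a→b

DFS from g (visiting neighbors in alphabetical order); mark gray on enter, black on exit:
g gray
  d gray
    b gray
      e gray
        j gray
          a gray
            a→b: b is gray → back edge
First back edge: a → b.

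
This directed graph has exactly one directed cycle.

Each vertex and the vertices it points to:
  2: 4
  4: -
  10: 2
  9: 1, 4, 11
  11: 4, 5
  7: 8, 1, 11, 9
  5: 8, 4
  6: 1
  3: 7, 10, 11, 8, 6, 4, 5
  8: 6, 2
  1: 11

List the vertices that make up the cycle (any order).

DFS with gray/black marking from 8:
8 gray
  6 gray
    1 gray
      11 gray
        4 gray
        4 black
        5 gray
          5→8: 8 is gray → back edge
Back edge closes the cycle 8 → 6 → 1 → 11 → 5 → 8; its vertices are {1, 5, 6, 8, 11}.

1, 5, 6, 8, 11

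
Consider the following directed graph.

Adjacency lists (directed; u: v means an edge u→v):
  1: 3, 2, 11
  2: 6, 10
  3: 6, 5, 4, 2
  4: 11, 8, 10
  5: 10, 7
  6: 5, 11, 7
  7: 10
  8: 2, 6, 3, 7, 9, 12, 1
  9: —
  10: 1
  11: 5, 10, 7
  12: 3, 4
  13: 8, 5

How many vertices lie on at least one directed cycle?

A vertex is on a directed cycle iff it belongs to a strongly connected component of size ≥ 2 (or has a self-loop).
The vertices on cycles are {1, 2, 3, 4, 5, 6, 7, 8, 10, 11, 12} — 11 in total.

11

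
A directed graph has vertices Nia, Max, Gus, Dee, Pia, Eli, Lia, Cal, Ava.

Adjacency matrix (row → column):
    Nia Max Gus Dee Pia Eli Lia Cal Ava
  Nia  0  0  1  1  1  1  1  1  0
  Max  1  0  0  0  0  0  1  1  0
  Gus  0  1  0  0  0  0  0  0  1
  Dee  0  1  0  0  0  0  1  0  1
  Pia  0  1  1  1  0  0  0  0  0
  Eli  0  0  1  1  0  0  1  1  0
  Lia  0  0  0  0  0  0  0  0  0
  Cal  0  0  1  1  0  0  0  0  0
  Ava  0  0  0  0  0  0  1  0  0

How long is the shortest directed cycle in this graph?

3

For each vertex v, BFS finds the shortest path from v back to v.
The shortest such closed walk is Pia → Max → Nia → Pia, length 3.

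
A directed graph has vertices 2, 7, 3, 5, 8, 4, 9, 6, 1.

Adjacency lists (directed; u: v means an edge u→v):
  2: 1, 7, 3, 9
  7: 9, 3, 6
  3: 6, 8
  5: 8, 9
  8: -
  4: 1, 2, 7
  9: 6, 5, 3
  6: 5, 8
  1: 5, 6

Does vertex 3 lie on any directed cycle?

3 is on a cycle iff 3 can reach itself via ≥1 edge.
3 → 6 → 5 → 9 → 3 — yes.

Yes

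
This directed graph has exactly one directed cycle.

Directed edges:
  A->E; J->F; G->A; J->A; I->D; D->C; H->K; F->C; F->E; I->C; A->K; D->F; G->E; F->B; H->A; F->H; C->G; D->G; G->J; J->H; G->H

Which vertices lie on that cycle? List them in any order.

C, F, G, J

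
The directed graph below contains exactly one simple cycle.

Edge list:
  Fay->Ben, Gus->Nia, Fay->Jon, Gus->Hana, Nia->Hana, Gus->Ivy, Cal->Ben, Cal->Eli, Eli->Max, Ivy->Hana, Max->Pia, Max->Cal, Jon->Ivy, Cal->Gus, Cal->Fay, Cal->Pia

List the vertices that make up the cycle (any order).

DFS with gray/black marking from Cal:
Cal gray
  Pia gray
  Pia black
  Fay gray
    Ben gray
    Ben black
    Jon gray
      Ivy gray
        Hana gray
        Hana black
      Ivy black
    Jon black
  Fay black
  Eli gray
    Max gray
      Max→Pia: Pia black — skip
      Max→Cal: Cal is gray → back edge
Back edge closes the cycle Cal → Eli → Max → Cal; its vertices are {Cal, Eli, Max}.

Cal, Eli, Max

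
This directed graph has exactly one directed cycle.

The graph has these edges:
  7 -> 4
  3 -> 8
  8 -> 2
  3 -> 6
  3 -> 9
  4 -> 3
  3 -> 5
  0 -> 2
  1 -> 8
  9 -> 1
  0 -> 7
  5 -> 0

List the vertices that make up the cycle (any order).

0, 3, 4, 5, 7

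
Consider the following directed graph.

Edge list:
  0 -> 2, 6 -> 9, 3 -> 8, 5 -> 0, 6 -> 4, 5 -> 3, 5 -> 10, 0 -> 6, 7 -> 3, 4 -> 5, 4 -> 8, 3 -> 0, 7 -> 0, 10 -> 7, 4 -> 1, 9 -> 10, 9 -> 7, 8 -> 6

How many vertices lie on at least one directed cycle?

9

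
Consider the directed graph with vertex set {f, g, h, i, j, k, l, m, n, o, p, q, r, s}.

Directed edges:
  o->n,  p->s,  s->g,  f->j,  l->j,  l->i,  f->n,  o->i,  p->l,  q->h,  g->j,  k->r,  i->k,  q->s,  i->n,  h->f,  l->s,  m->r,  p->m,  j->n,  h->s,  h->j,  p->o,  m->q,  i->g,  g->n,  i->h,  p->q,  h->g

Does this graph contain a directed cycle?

DFS with white/gray/black marking, starting from k:
k gray
  r gray
  r black
k black
f gray
  n gray
  n black
  j gray
    j→n: n black — skip
  j black
f black
g gray
  g→n: n black — skip
  g→j: j black — skip
g black
h gray
  s gray
    s→g: g black — skip
  s black
  h→f: f black — skip
  h→g: g black — skip
  h→j: j black — skip
h black
i gray
  i→g: g black — skip
  i→n: n black — skip
  i→h: h black — skip
  i→k: k black — skip
i black
l gray
  l→i: i black — skip
  l→s: s black — skip
  l→j: j black — skip
l black
m gray
  q gray
    q→h: h black — skip
    q→s: s black — skip
  q black
  m→r: r black — skip
m black
o gray
  o→i: i black — skip
  o→n: n black — skip
o black
p gray
  p→m: m black — skip
  p→o: o black — skip
  p→l: l black — skip
  p→q: q black — skip
  p→s: s black — skip
p black
Every edge goes to a white or black vertex — no back edge, so the graph is acyclic.

No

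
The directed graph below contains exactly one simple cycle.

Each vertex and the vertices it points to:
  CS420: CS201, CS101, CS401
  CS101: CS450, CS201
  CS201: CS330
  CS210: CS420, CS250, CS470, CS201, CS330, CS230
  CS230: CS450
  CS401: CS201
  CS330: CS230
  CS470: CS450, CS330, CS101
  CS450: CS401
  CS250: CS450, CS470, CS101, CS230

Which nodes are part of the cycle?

DFS with gray/black marking from CS330:
CS330 gray
  CS230 gray
    CS450 gray
      CS401 gray
        CS201 gray
          CS201→CS330: CS330 is gray → back edge
Back edge closes the cycle CS330 → CS230 → CS450 → CS401 → CS201 → CS330; its vertices are {CS201, CS230, CS330, CS401, CS450}.

CS201, CS230, CS330, CS401, CS450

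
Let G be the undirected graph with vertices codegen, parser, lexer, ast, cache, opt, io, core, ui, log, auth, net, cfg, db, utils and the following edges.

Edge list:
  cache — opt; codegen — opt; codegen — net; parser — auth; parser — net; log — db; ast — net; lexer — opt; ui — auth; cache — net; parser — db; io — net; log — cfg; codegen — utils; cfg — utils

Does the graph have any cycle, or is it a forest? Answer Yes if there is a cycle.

Yes

DFS, tracking each vertex's parent; an edge to a visited non-parent vertex closes a cycle.
Start from core:
visit core (parent –)
visit codegen (parent –)
  visit utils (parent codegen)
    utils–codegen: parent, skip
    visit cfg (parent utils)
      cfg–utils: parent, skip
      visit log (parent cfg)
        visit db (parent log)
          db–log: parent, skip
          visit parser (parent db)
            visit auth (parent parser)
              auth–parser: parent, skip
              visit ui (parent auth)
                ui–auth: parent, skip
            parser–db: parent, skip
            visit net (parent parser)
              net–parser: parent, skip
              visit cache (parent net)
                visit opt (parent cache)
                  opt–cache: parent, skip
                  visit lexer (parent opt)
                    lexer–opt: parent, skip
                  opt–codegen: codegen visited and ≠ parent → cycle
Cycle: codegen – utils – cfg – log – db – parser – net – cache – opt – codegen.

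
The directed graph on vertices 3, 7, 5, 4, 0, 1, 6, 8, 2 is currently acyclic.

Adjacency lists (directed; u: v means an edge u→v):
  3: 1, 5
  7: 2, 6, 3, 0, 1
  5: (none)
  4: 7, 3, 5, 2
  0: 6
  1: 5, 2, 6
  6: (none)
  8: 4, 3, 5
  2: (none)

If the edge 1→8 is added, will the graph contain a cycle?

Yes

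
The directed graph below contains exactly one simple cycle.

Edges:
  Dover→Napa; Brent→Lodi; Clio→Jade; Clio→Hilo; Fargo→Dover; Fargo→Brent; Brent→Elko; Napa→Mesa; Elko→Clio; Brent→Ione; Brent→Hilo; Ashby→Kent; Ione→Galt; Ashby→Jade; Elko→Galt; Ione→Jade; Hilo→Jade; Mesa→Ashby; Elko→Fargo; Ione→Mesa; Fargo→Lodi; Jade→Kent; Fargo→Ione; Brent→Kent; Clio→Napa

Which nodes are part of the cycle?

DFS with gray/black marking from Elko:
Elko gray
  Fargo gray
    Lodi gray
    Lodi black
    Brent gray
      Brent→Elko: Elko is gray → back edge
Back edge closes the cycle Elko → Fargo → Brent → Elko; its vertices are {Elko, Brent, Fargo}.

Elko, Brent, Fargo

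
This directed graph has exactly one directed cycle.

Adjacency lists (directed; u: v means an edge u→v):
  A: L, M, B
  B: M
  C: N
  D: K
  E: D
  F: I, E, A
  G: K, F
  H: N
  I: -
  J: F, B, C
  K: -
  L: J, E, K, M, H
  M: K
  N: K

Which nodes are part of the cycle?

DFS with gray/black marking from F:
F gray
  I gray
  I black
  E gray
    D gray
      K gray
      K black
    D black
  E black
  A gray
    L gray
      J gray
        J→F: F is gray → back edge
Back edge closes the cycle F → A → L → J → F; its vertices are {A, F, J, L}.

A, F, J, L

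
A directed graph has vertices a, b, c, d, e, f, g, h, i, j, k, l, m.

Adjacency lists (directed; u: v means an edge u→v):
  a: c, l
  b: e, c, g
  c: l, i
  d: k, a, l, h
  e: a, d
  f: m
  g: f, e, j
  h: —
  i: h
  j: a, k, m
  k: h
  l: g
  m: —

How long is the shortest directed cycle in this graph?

For each vertex v, BFS finds the shortest path from v back to v.
The shortest such closed walk is g → e → d → l → g, length 4.

4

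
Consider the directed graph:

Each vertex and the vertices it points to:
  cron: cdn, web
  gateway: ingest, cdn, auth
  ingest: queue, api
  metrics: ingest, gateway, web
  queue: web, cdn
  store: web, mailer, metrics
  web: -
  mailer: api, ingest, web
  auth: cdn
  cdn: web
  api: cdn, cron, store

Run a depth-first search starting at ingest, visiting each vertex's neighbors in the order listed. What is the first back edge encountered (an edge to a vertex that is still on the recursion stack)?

mailer→api

DFS from ingest (visiting each vertex's neighbors in the order listed); mark gray on enter, black on exit:
ingest gray
  queue gray
    web gray
    web black
    cdn gray
      cdn→web: web black — skip
    cdn black
  queue black
  api gray
    api→cdn: cdn black — skip
    cron gray
      cron→cdn: cdn black — skip
      cron→web: web black — skip
    cron black
    store gray
      store→web: web black — skip
      mailer gray
        mailer→api: api is gray → back edge
First back edge: mailer → api.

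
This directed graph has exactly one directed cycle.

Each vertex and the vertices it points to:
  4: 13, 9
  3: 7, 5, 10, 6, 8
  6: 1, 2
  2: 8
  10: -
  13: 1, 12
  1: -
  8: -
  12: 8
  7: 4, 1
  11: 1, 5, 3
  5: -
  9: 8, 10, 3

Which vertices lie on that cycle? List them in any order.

DFS with gray/black marking from 3:
3 gray
  7 gray
    4 gray
      13 gray
        1 gray
        1 black
        12 gray
          8 gray
          8 black
        12 black
      13 black
      9 gray
        9→8: 8 black — skip
        10 gray
        10 black
        9→3: 3 is gray → back edge
Back edge closes the cycle 3 → 7 → 4 → 9 → 3; its vertices are {3, 4, 7, 9}.

3, 4, 7, 9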